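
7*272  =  1904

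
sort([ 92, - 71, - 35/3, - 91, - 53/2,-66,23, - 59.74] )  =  [  -  91,- 71, - 66, - 59.74,-53/2,-35/3, 23,92 ]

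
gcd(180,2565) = 45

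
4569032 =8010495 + -3441463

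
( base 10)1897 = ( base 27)2G7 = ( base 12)1121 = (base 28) 2BL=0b11101101001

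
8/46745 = 8/46745 = 0.00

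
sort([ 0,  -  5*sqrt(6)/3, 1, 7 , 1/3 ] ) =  [ - 5*sqrt( 6 ) /3, 0, 1/3,  1,7 ] 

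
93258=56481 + 36777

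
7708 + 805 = 8513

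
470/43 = 10 + 40/43 =10.93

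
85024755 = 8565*9927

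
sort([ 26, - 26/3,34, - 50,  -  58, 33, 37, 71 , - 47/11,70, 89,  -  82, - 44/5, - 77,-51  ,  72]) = [ - 82,- 77,- 58, - 51, - 50, - 44/5, - 26/3, - 47/11, 26,33, 34,37, 70,71,72, 89]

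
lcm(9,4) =36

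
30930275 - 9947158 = 20983117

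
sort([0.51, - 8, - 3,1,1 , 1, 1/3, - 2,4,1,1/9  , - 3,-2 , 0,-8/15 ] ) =[ - 8, - 3,- 3, - 2,-2, -8/15, 0, 1/9,  1/3,0.51, 1,1 , 1,1, 4]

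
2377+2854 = 5231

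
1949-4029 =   -  2080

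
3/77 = 3/77  =  0.04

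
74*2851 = 210974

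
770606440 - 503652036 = 266954404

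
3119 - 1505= 1614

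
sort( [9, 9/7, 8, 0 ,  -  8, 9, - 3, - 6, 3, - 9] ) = [-9, - 8, - 6, - 3,0,9/7  ,  3,8,  9,9]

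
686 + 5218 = 5904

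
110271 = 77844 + 32427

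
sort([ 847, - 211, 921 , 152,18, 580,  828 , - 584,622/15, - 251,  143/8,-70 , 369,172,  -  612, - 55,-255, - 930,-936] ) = [ - 936, - 930,  -  612,  -  584,-255,  -  251, - 211, - 70,-55, 143/8,  18,  622/15,152, 172,369, 580,828,847, 921] 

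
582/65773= 582/65773 =0.01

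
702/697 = 1 + 5/697 = 1.01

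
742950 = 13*57150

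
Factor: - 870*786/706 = -2^1*3^2*5^1*29^1*131^1*353^(- 1 ) = - 341910/353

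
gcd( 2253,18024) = 2253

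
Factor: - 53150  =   - 2^1  *5^2*1063^1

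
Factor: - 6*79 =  - 2^1*3^1 * 79^1 = - 474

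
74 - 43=31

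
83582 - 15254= 68328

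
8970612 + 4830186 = 13800798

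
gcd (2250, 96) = 6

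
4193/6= 4193/6 =698.83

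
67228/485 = 138+298/485= 138.61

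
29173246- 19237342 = 9935904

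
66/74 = 33/37 = 0.89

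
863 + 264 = 1127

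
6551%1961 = 668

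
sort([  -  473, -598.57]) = [ - 598.57, -473 ]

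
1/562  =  1/562 = 0.00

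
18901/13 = 18901/13= 1453.92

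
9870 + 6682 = 16552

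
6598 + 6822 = 13420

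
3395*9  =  30555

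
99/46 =99/46 = 2.15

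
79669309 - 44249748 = 35419561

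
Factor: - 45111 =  - 3^1 * 11^1*1367^1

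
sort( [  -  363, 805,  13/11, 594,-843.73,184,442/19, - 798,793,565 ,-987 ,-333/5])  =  [ - 987,-843.73, - 798, - 363, - 333/5,  13/11,442/19,184,565, 594,793,805]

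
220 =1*220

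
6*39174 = 235044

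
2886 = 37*78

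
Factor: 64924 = 2^2*16231^1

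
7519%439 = 56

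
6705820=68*98615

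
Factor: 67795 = 5^1*7^1*13^1*149^1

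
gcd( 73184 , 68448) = 32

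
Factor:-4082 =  - 2^1*13^1*157^1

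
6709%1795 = 1324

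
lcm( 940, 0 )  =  0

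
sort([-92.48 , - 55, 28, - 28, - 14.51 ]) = [ - 92.48, - 55, - 28,-14.51 , 28]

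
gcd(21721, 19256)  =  29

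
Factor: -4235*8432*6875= - 2^4 *5^5* 7^1* 11^3 * 17^1 * 31^1 = -245502950000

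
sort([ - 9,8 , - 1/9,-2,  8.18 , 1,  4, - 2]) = [ - 9, - 2, -2, - 1/9 , 1,4, 8,8.18]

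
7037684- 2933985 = 4103699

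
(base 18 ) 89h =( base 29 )38g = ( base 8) 5323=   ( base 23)55B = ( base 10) 2771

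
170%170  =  0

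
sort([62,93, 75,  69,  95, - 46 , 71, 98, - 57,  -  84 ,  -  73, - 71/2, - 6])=[ - 84,-73, -57, - 46,  -  71/2, - 6,62, 69,71,75,93 , 95, 98]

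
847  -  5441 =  - 4594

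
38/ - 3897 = - 38/3897 = -0.01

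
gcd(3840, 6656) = 256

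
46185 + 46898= 93083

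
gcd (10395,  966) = 21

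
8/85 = 8/85 = 0.09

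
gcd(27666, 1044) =522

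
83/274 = 83/274= 0.30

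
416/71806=208/35903 = 0.01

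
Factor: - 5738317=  - 13^1*29^1*31^1*491^1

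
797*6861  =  5468217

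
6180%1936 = 372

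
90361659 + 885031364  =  975393023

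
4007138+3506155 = 7513293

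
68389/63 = 1085 + 34/63 = 1085.54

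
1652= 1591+61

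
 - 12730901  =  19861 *(-641 ) 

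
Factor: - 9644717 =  - 41^1*67^1*3511^1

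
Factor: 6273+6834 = 3^1*17^1 * 257^1 = 13107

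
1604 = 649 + 955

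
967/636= 1 + 331/636 = 1.52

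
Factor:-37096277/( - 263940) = 2^( - 2) * 3^( - 1 )*5^ ( - 1)*53^(  -  1) *83^(- 1)*653^1 * 56809^1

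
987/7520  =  21/160   =  0.13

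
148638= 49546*3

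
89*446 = 39694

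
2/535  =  2/535 = 0.00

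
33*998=32934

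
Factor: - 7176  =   - 2^3*3^1 * 13^1*23^1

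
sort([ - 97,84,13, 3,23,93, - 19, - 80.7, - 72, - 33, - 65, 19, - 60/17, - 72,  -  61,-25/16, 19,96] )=[ - 97, - 80.7, - 72,-72, - 65, - 61, -33, - 19, - 60/17, - 25/16,3, 13, 19,19,23, 84,93,96] 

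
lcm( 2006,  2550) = 150450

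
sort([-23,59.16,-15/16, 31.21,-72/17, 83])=[-23,  -  72/17,-15/16,31.21, 59.16, 83]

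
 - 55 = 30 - 85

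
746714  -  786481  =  -39767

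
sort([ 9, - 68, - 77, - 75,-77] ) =[ - 77, - 77, - 75,-68, 9] 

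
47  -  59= - 12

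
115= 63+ 52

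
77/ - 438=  - 77/438 =- 0.18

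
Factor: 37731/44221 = 3^1 * 12577^1*44221^(-1)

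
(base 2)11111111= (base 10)255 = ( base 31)87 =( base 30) 8F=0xFF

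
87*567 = 49329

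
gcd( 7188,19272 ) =12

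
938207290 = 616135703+322071587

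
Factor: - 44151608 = -2^3*5518951^1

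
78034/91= 857 + 47/91=857.52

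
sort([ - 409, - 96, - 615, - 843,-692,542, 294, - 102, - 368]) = [ - 843, - 692, - 615, - 409, - 368, - 102, - 96,294, 542]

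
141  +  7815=7956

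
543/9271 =543/9271 =0.06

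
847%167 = 12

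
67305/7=9615=9615.00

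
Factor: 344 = 2^3 * 43^1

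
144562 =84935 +59627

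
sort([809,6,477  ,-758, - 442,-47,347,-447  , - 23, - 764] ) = [ - 764, - 758, - 447, - 442, - 47 , - 23 , 6 , 347, 477,  809]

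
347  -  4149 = -3802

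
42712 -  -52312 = 95024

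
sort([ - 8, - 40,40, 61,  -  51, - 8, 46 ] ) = [-51 , -40,- 8, -8, 40,46,61]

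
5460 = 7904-2444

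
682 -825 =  - 143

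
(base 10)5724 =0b1011001011100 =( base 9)7760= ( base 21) CKC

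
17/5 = 17/5  =  3.40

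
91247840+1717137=92964977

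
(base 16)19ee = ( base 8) 14756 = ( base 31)6S4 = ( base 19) i77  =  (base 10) 6638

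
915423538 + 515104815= 1430528353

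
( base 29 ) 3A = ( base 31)34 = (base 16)61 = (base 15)67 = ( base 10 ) 97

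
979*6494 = 6357626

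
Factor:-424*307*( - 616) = 80183488 = 2^6*7^1*11^1*53^1*307^1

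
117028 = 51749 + 65279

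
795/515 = 159/103 = 1.54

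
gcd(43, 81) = 1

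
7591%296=191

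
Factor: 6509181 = 3^1*7^1*17^1*18233^1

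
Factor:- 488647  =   - 109^1*4483^1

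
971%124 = 103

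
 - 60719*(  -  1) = 60719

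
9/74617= 9/74617 = 0.00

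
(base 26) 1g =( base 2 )101010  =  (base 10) 42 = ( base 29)1D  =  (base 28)1e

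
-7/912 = - 7/912=-0.01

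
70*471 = 32970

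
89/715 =89/715 = 0.12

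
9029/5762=9029/5762 = 1.57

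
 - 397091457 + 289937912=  - 107153545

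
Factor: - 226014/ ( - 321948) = 139/198=2^( - 1)*3^(-2)*11^ ( - 1)*139^1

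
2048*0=0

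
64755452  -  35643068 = 29112384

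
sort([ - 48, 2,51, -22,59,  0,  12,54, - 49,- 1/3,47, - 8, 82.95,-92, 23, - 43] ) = [ - 92,-49, -48, - 43,-22, - 8, - 1/3, 0, 2,12 , 23,47, 51, 54,59,82.95]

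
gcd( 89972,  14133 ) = 1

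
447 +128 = 575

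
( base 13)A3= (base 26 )53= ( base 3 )11221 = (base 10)133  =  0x85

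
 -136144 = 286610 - 422754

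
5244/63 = 1748/21 = 83.24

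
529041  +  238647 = 767688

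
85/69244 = 85/69244 = 0.00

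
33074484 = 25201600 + 7872884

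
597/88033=597/88033=0.01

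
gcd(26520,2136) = 24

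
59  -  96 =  -37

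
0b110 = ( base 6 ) 10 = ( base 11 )6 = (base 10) 6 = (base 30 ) 6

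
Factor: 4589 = 13^1*353^1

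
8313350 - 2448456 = 5864894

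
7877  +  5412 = 13289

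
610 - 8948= - 8338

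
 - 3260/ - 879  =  3260/879 =3.71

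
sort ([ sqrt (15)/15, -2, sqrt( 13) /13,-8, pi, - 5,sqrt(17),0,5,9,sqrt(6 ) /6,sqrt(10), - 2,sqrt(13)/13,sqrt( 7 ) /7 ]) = [ - 8, - 5,-2, - 2,0 , sqrt( 15)/15,sqrt (13 )/13,sqrt( 13 )/13,sqrt( 7) /7, sqrt(6)/6 , pi,sqrt( 10 ),sqrt (17 ),  5,9] 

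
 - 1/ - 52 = 1/52  =  0.02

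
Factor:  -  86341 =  - 86341^1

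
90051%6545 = 4966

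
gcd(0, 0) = 0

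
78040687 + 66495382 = 144536069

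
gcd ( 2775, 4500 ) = 75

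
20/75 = 4/15= 0.27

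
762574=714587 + 47987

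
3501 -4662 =-1161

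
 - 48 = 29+  -  77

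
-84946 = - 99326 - -14380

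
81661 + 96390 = 178051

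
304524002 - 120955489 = 183568513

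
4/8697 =4/8697 = 0.00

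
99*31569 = 3125331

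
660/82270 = 66/8227= 0.01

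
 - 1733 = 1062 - 2795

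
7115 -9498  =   - 2383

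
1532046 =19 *80634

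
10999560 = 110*99996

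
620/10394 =310/5197 = 0.06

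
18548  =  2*9274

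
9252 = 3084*3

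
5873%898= 485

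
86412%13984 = 2508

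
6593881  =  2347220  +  4246661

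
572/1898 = 22/73 = 0.30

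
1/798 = 1/798 = 0.00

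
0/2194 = 0 = 0.00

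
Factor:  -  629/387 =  - 3^( - 2)  *  17^1 * 37^1 * 43^ ( - 1)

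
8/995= 8/995 = 0.01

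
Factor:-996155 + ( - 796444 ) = -1792599 = - 3^1*17^1*35149^1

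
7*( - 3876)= - 27132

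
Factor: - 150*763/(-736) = 57225/368 = 2^(-4)*3^1*5^2 * 7^1* 23^ ( - 1)*109^1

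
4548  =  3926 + 622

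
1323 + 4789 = 6112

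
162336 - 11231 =151105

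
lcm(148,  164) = 6068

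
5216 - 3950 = 1266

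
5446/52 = 2723/26  =  104.73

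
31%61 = 31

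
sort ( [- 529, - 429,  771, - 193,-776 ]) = [-776,-529 ,-429, - 193,771 ]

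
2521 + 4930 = 7451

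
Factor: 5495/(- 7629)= - 3^( - 1)*5^1 * 7^1 * 157^1*2543^( - 1)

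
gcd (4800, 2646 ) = 6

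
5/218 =5/218 =0.02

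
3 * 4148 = 12444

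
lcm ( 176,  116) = 5104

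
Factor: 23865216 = 2^7* 3^1*19^1*3271^1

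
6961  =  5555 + 1406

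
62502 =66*947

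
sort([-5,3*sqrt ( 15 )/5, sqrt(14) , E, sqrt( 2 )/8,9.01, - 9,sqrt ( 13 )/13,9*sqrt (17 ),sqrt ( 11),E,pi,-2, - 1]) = [-9 , - 5,-2, - 1,  sqrt( 2)/8,sqrt ( 13) /13, 3*sqrt(15) /5 , E , E,pi,sqrt(11),sqrt (14), 9.01,9*sqrt ( 17) ] 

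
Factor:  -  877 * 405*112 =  -2^4*3^4*5^1*7^1*877^1= - 39780720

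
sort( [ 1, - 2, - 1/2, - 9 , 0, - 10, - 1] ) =[ - 10,  -  9, - 2, - 1, - 1/2, 0, 1 ]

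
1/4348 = 1/4348 = 0.00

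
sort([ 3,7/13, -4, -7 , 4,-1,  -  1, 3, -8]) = [ - 8 ,-7, - 4,-1, - 1, 7/13, 3,3,  4 ]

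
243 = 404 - 161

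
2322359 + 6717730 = 9040089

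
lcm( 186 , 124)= 372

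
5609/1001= 5609/1001  =  5.60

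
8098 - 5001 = 3097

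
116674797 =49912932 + 66761865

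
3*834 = 2502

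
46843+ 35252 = 82095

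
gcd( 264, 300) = 12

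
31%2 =1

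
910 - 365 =545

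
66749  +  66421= 133170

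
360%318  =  42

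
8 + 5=13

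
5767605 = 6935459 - 1167854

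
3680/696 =460/87  =  5.29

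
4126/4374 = 2063/2187 = 0.94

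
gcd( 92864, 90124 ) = 4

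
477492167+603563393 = 1081055560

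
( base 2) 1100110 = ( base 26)3o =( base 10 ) 102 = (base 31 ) 39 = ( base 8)146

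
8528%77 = 58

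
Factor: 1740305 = 5^1*7^1 * 19^1*2617^1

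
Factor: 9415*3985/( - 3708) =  - 37518775/3708=- 2^( - 2 )*3^(- 2 )*5^2*7^1*103^ (-1)*269^1*797^1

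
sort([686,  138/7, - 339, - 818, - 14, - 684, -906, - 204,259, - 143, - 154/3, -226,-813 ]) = [ - 906, - 818, - 813,-684, - 339 , - 226, - 204, - 143 ,  -  154/3, - 14,  138/7, 259,686]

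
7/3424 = 7/3424  =  0.00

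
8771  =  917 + 7854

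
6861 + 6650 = 13511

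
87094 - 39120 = 47974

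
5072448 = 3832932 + 1239516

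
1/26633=1/26633 = 0.00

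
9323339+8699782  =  18023121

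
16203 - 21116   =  -4913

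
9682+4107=13789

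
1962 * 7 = 13734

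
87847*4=351388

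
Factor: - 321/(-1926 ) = 2^(-1 )*3^( - 1) = 1/6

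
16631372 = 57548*289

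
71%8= 7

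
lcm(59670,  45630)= 775710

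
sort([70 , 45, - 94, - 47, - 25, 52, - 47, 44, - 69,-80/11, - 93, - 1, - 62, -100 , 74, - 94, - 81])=[ - 100, - 94,-94, - 93, - 81, - 69, - 62  , - 47, - 47, - 25, - 80/11 ,  -  1,  44,45,  52,70,74 ]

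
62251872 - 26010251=36241621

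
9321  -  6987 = 2334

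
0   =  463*0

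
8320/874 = 4160/437 = 9.52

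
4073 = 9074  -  5001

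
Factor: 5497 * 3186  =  2^1 *3^3 * 23^1*59^1 *239^1 = 17513442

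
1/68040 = 1/68040 = 0.00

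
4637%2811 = 1826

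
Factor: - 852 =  - 2^2*3^1*71^1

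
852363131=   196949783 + 655413348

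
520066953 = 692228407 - 172161454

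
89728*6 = 538368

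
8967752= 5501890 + 3465862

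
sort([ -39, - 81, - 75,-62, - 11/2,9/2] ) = [ - 81, - 75,-62 , - 39,  -  11/2,9/2 ]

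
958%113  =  54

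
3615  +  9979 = 13594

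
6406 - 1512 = 4894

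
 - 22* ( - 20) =440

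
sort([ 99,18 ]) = [18,  99 ]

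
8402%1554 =632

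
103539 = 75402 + 28137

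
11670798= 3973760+7697038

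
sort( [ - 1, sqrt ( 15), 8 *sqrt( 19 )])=[- 1, sqrt(15), 8*sqrt( 19) ]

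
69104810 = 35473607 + 33631203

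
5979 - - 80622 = 86601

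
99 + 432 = 531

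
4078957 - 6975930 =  - 2896973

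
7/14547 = 7/14547 = 0.00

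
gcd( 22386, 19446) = 42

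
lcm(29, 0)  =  0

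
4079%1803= 473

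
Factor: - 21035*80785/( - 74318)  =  1699312475/74318 = 2^( - 1) * 5^2 * 7^1*107^1*151^1*601^1*37159^(- 1)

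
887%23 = 13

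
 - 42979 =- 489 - 42490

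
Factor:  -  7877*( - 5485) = 43205345 = 5^1* 1097^1*7877^1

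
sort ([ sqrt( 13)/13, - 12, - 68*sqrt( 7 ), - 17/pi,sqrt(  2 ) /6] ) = [-68*sqrt( 7),-12, - 17/pi, sqrt( 2 ) /6, sqrt( 13)/13]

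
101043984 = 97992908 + 3051076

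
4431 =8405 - 3974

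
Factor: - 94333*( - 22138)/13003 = 2088343954/13003 = 2^1* 17^1  *  31^1 * 179^1*11069^1*13003^( - 1) 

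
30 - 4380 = - 4350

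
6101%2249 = 1603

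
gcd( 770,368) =2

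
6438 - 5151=1287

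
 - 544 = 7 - 551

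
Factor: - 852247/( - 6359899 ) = 7^ ( - 1 )*11^1*13^(  -  1)*47^( - 1)*1487^( - 1)*77477^1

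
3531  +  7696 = 11227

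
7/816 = 7/816 = 0.01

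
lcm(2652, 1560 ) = 26520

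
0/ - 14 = 0/1 = - 0.00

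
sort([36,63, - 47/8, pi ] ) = [ - 47/8,pi,36, 63] 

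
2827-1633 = 1194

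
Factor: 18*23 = 414 = 2^1*3^2*23^1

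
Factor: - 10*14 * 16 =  - 2240 = - 2^6*5^1 * 7^1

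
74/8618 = 37/4309 = 0.01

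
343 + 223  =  566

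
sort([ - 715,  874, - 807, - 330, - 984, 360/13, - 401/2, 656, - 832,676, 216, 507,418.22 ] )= [-984,-832 , - 807, - 715, - 330,-401/2, 360/13, 216,  418.22,507, 656, 676, 874]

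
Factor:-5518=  - 2^1*31^1*89^1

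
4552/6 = 2276/3 = 758.67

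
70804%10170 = 9784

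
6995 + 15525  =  22520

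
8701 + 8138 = 16839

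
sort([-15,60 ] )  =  [ - 15,60]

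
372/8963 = 372/8963 = 0.04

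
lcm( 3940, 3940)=3940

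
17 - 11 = 6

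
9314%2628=1430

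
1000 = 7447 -6447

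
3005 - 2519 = 486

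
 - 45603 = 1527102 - 1572705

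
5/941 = 5/941= 0.01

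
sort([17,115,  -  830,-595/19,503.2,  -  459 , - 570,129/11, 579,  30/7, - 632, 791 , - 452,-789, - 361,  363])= [-830, - 789, - 632,-570, - 459,-452,-361,-595/19, 30/7, 129/11,17,115, 363, 503.2,579,791 ]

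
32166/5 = 32166/5 = 6433.20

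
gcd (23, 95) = 1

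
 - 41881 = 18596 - 60477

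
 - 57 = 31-88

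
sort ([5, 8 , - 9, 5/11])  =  [ - 9,  5/11, 5, 8 ]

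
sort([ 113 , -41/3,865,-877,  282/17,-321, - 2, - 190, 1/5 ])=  [  -  877, - 321, - 190, - 41/3, - 2,  1/5, 282/17, 113,  865 ] 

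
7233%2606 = 2021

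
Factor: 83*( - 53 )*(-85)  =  373915 = 5^1*17^1*53^1*83^1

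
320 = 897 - 577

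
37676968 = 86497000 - 48820032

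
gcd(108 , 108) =108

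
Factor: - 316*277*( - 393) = 34400076  =  2^2 *3^1*79^1 * 131^1*277^1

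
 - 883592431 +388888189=-494704242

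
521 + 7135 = 7656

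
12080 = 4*3020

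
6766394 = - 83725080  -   - 90491474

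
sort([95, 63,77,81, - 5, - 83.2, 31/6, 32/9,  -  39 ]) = [  -  83.2, - 39, - 5, 32/9, 31/6,63 , 77,81 , 95]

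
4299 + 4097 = 8396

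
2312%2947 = 2312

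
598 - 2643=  - 2045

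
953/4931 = 953/4931 = 0.19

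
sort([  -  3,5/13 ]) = [  -  3, 5/13]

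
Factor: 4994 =2^1*11^1*227^1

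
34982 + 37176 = 72158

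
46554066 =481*96786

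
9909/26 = 9909/26 = 381.12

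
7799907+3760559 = 11560466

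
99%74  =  25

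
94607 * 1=94607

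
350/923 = 350/923 = 0.38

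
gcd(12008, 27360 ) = 152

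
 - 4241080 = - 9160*463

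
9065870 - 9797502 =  - 731632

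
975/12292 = 975/12292 = 0.08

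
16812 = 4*4203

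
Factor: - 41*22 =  - 902=   - 2^1*  11^1*41^1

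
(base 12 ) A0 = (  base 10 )120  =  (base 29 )44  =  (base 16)78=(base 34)3I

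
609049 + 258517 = 867566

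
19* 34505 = 655595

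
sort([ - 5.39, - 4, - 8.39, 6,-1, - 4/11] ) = [ - 8.39 , - 5.39, - 4, - 1, - 4/11,6 ]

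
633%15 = 3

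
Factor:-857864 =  - 2^3 *7^1*15319^1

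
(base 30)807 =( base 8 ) 16047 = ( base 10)7207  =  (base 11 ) 5462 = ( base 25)BD7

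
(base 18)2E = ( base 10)50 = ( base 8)62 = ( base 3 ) 1212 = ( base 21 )28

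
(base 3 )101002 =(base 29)9B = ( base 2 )100010000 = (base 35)7r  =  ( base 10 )272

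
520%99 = 25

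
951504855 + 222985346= 1174490201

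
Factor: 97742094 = 2^1*3^1* 167^1*97547^1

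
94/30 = 47/15 = 3.13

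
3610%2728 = 882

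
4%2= 0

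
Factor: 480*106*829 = 2^6*3^1*5^1*53^1*829^1= 42179520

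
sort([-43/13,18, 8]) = [- 43/13,8,  18 ] 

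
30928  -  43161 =  -  12233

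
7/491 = 7/491 =0.01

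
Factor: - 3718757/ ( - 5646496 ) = 2^( - 5 )*7^2  *19^(  -  1 ) * 29^1 * 37^( - 1 )* 251^( -1)*2617^1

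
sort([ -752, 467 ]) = [-752,467 ]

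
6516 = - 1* ( - 6516 ) 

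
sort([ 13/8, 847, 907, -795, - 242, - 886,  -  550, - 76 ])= [-886,  -  795,-550, - 242,- 76, 13/8, 847,  907]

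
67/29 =2 + 9/29 = 2.31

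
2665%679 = 628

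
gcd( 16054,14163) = 1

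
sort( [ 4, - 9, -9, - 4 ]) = [ - 9, - 9 , - 4, 4]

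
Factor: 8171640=2^3 * 3^2 * 5^1*22699^1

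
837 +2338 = 3175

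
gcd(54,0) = 54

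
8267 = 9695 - 1428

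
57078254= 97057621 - 39979367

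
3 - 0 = 3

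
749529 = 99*7571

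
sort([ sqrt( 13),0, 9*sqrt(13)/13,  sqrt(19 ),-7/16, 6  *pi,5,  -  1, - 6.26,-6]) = [ - 6.26, - 6, - 1, - 7/16, 0,9*sqrt( 13 )/13, sqrt( 13), sqrt(19), 5, 6*pi ]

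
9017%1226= 435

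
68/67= 68/67 = 1.01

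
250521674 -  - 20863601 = 271385275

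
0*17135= 0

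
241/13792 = 241/13792 = 0.02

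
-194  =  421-615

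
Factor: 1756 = 2^2*439^1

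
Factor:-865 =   -  5^1*173^1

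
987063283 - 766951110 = 220112173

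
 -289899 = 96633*( - 3) 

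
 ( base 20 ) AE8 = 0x10C0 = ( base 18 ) d44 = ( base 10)4288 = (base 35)3hi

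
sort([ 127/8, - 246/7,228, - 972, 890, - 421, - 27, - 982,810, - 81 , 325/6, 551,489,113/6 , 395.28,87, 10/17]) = [ - 982, - 972, - 421, - 81, - 246/7, - 27,10/17, 127/8,113/6, 325/6,87 , 228,  395.28, 489,551, 810,890]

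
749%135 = 74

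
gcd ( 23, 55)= 1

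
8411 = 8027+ 384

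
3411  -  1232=2179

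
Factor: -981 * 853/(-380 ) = 2^( - 2)*3^2*5^(  -  1 ) * 19^( - 1)* 109^1*853^1 = 836793/380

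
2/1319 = 2/1319 = 0.00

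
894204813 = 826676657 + 67528156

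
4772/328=14 + 45/82= 14.55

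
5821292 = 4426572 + 1394720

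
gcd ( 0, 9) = 9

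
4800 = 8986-4186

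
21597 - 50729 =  - 29132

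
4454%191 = 61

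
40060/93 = 40060/93 = 430.75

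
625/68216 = 625/68216 = 0.01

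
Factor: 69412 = 2^2*7^1*37^1*67^1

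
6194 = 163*38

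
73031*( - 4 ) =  - 292124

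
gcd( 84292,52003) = 1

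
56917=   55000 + 1917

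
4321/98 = 44 + 9/98 = 44.09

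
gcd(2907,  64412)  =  1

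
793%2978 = 793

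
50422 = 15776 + 34646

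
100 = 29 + 71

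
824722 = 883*934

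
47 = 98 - 51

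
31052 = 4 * 7763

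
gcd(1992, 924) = 12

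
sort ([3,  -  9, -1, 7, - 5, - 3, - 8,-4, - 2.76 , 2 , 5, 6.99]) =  [ - 9, - 8, - 5, - 4 , - 3, - 2.76, - 1,  2,3,5, 6.99, 7 ]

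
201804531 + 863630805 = 1065435336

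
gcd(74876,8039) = 1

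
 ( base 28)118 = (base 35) nf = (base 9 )1111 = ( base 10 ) 820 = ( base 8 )1464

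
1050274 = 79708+970566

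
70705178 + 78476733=149181911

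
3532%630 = 382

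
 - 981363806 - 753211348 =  - 1734575154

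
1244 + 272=1516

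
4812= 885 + 3927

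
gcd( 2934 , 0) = 2934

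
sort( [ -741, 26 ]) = [-741 , 26 ]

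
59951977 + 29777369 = 89729346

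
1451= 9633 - 8182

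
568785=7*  81255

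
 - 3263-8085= -11348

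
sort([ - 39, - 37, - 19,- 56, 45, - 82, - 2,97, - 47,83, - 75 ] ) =[- 82, - 75, - 56, - 47, - 39, - 37, - 19, - 2,45 , 83,  97 ] 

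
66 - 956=  -  890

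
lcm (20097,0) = 0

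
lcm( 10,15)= 30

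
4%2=0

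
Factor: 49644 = 2^2 * 3^2*7^1*197^1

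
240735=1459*165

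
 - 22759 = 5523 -28282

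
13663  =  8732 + 4931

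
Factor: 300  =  2^2*3^1*5^2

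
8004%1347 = 1269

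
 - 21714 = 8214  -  29928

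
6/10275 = 2/3425 = 0.00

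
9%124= 9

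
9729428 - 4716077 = 5013351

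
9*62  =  558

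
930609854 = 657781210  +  272828644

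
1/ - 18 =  - 1+ 17/18= - 0.06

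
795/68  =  795/68= 11.69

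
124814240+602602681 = 727416921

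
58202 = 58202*1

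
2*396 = 792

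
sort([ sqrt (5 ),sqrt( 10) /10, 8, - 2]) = [ - 2,  sqrt( 10 )/10 , sqrt ( 5 ),  8] 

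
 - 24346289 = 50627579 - 74973868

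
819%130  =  39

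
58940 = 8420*7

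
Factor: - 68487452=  - 2^2  *11^2 * 71^1 * 1993^1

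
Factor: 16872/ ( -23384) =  - 57/79 = - 3^1 * 19^1*79^( - 1)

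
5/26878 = 5/26878 =0.00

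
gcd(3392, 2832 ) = 16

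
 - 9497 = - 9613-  - 116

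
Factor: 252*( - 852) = - 214704 = - 2^4*3^3*7^1*71^1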